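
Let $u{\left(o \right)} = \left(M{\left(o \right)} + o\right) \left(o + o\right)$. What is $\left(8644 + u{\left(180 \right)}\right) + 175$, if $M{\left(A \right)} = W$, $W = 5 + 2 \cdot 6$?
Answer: $79739$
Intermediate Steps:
$W = 17$ ($W = 5 + 12 = 17$)
$M{\left(A \right)} = 17$
$u{\left(o \right)} = 2 o \left(17 + o\right)$ ($u{\left(o \right)} = \left(17 + o\right) \left(o + o\right) = \left(17 + o\right) 2 o = 2 o \left(17 + o\right)$)
$\left(8644 + u{\left(180 \right)}\right) + 175 = \left(8644 + 2 \cdot 180 \left(17 + 180\right)\right) + 175 = \left(8644 + 2 \cdot 180 \cdot 197\right) + 175 = \left(8644 + 70920\right) + 175 = 79564 + 175 = 79739$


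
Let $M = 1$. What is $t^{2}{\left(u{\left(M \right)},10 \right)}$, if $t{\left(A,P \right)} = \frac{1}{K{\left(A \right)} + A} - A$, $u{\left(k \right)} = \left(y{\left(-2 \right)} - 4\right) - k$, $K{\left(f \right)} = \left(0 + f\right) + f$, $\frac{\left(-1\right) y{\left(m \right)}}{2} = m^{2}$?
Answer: $\frac{256036}{1521} \approx 168.33$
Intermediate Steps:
$y{\left(m \right)} = - 2 m^{2}$
$K{\left(f \right)} = 2 f$ ($K{\left(f \right)} = f + f = 2 f$)
$u{\left(k \right)} = -12 - k$ ($u{\left(k \right)} = \left(- 2 \left(-2\right)^{2} - 4\right) - k = \left(\left(-2\right) 4 - 4\right) - k = \left(-8 - 4\right) - k = -12 - k$)
$t{\left(A,P \right)} = - A + \frac{1}{3 A}$ ($t{\left(A,P \right)} = \frac{1}{2 A + A} - A = \frac{1}{3 A} - A = - A + \frac{1}{3 A}$)
$t^{2}{\left(u{\left(M \right)},10 \right)} = \left(- (-12 - 1) + \frac{1}{3 \left(-12 - 1\right)}\right)^{2} = \left(\left(-1\right) \left(-13\right) + \frac{1}{3 \left(-13\right)}\right)^{2} = \left(13 + \frac{1}{3} \left(- \frac{1}{13}\right)\right)^{2} = \left(13 - \frac{1}{39}\right)^{2} = \left(\frac{506}{39}\right)^{2} = \frac{256036}{1521}$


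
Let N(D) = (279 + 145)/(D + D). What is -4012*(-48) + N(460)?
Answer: 22146293/115 ≈ 1.9258e+5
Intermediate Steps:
N(D) = 212/D (N(D) = 424/((2*D)) = 424*(1/(2*D)) = 212/D)
-4012*(-48) + N(460) = -4012*(-48) + 212/460 = 192576 + 212*(1/460) = 192576 + 53/115 = 22146293/115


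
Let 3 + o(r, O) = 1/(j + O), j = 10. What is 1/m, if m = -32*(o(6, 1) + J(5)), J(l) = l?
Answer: -11/736 ≈ -0.014946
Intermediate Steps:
o(r, O) = -3 + 1/(10 + O)
m = -736/11 (m = -32*((-29 - 3*1)/(10 + 1) + 5) = -32*((-29 - 3)/11 + 5) = -32*((1/11)*(-32) + 5) = -32*(-32/11 + 5) = -32*23/11 = -736/11 ≈ -66.909)
1/m = 1/(-736/11) = -11/736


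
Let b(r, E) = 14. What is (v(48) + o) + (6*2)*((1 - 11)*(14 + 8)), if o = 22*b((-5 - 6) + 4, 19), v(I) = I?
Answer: -2284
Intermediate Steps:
o = 308 (o = 22*14 = 308)
(v(48) + o) + (6*2)*((1 - 11)*(14 + 8)) = (48 + 308) + (6*2)*((1 - 11)*(14 + 8)) = 356 + 12*(-10*22) = 356 + 12*(-220) = 356 - 2640 = -2284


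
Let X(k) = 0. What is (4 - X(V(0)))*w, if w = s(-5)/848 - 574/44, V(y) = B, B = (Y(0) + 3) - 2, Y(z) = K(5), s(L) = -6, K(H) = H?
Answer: -60877/1166 ≈ -52.210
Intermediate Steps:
Y(z) = 5
B = 6 (B = (5 + 3) - 2 = 8 - 2 = 6)
V(y) = 6
w = -60877/4664 (w = -6/848 - 574/44 = -6*1/848 - 574*1/44 = -3/424 - 287/22 = -60877/4664 ≈ -13.053)
(4 - X(V(0)))*w = (4 - 1*0)*(-60877/4664) = (4 + 0)*(-60877/4664) = 4*(-60877/4664) = -60877/1166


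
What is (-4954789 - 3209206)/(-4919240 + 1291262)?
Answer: 8163995/3627978 ≈ 2.2503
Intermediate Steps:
(-4954789 - 3209206)/(-4919240 + 1291262) = -8163995/(-3627978) = -8163995*(-1/3627978) = 8163995/3627978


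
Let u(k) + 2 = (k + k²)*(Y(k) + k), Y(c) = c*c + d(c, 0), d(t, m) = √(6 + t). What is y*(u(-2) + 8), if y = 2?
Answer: 28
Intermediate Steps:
Y(c) = c² + √(6 + c) (Y(c) = c*c + √(6 + c) = c² + √(6 + c))
u(k) = -2 + (k + k²)*(k + k² + √(6 + k)) (u(k) = -2 + (k + k²)*((k² + √(6 + k)) + k) = -2 + (k + k²)*(k + k² + √(6 + k)))
y*(u(-2) + 8) = 2*((-2 + (-2)² + (-2)⁴ + 2*(-2)³ - 2*√(6 - 2) + (-2)²*√(6 - 2)) + 8) = 2*((-2 + 4 + 16 + 2*(-8) - 2*√4 + 4*√4) + 8) = 2*((-2 + 4 + 16 - 16 - 2*2 + 4*2) + 8) = 2*((-2 + 4 + 16 - 16 - 4 + 8) + 8) = 2*(6 + 8) = 2*14 = 28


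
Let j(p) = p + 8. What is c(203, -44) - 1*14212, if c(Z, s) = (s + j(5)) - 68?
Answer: -14311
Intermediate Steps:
j(p) = 8 + p
c(Z, s) = -55 + s (c(Z, s) = (s + (8 + 5)) - 68 = (s + 13) - 68 = (13 + s) - 68 = -55 + s)
c(203, -44) - 1*14212 = (-55 - 44) - 1*14212 = -99 - 14212 = -14311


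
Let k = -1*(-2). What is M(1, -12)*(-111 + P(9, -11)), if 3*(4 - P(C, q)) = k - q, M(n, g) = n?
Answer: -334/3 ≈ -111.33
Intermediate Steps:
k = 2
P(C, q) = 10/3 + q/3 (P(C, q) = 4 - (2 - q)/3 = 4 + (-⅔ + q/3) = 10/3 + q/3)
M(1, -12)*(-111 + P(9, -11)) = 1*(-111 + (10/3 + (⅓)*(-11))) = 1*(-111 + (10/3 - 11/3)) = 1*(-111 - ⅓) = 1*(-334/3) = -334/3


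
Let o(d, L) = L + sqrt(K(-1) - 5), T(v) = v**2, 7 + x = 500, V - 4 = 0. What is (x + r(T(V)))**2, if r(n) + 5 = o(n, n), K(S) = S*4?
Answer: 254007 + 3024*I ≈ 2.5401e+5 + 3024.0*I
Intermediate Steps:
K(S) = 4*S
V = 4 (V = 4 + 0 = 4)
x = 493 (x = -7 + 500 = 493)
o(d, L) = L + 3*I (o(d, L) = L + sqrt(4*(-1) - 5) = L + sqrt(-4 - 5) = L + sqrt(-9) = L + 3*I)
r(n) = -5 + n + 3*I (r(n) = -5 + (n + 3*I) = -5 + n + 3*I)
(x + r(T(V)))**2 = (493 + (-5 + 4**2 + 3*I))**2 = (493 + (-5 + 16 + 3*I))**2 = (493 + (11 + 3*I))**2 = (504 + 3*I)**2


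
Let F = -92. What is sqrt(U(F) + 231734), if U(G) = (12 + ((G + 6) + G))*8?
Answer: sqrt(230406) ≈ 480.01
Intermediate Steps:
U(G) = 144 + 16*G (U(G) = (12 + ((6 + G) + G))*8 = (12 + (6 + 2*G))*8 = (18 + 2*G)*8 = 144 + 16*G)
sqrt(U(F) + 231734) = sqrt((144 + 16*(-92)) + 231734) = sqrt((144 - 1472) + 231734) = sqrt(-1328 + 231734) = sqrt(230406)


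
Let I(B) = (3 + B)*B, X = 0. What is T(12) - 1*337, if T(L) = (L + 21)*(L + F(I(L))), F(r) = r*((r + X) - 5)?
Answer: 1039559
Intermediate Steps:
I(B) = B*(3 + B)
F(r) = r*(-5 + r) (F(r) = r*((r + 0) - 5) = r*(r - 5) = r*(-5 + r))
T(L) = (21 + L)*(L + L*(-5 + L*(3 + L))*(3 + L)) (T(L) = (L + 21)*(L + (L*(3 + L))*(-5 + L*(3 + L))) = (21 + L)*(L + L*(-5 + L*(3 + L))*(3 + L)))
T(12) - 1*337 = 12*(-294 + 12**4 + 27*12**3 + 70*12 + 130*12**2) - 1*337 = 12*(-294 + 20736 + 27*1728 + 840 + 130*144) - 337 = 12*(-294 + 20736 + 46656 + 840 + 18720) - 337 = 12*86658 - 337 = 1039896 - 337 = 1039559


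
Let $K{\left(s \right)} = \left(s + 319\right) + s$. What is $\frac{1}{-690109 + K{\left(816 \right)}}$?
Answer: $- \frac{1}{688158} \approx -1.4532 \cdot 10^{-6}$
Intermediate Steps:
$K{\left(s \right)} = 319 + 2 s$ ($K{\left(s \right)} = \left(319 + s\right) + s = 319 + 2 s$)
$\frac{1}{-690109 + K{\left(816 \right)}} = \frac{1}{-690109 + \left(319 + 2 \cdot 816\right)} = \frac{1}{-690109 + \left(319 + 1632\right)} = \frac{1}{-690109 + 1951} = \frac{1}{-688158} = - \frac{1}{688158}$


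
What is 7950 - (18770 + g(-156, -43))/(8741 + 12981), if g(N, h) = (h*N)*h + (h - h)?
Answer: 86479787/10861 ≈ 7962.4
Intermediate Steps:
g(N, h) = N*h² (g(N, h) = (N*h)*h + 0 = N*h² + 0 = N*h²)
7950 - (18770 + g(-156, -43))/(8741 + 12981) = 7950 - (18770 - 156*(-43)²)/(8741 + 12981) = 7950 - (18770 - 156*1849)/21722 = 7950 - (18770 - 288444)/21722 = 7950 - (-269674)/21722 = 7950 - 1*(-134837/10861) = 7950 + 134837/10861 = 86479787/10861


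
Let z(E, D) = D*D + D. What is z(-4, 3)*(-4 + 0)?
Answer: -48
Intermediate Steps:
z(E, D) = D + D² (z(E, D) = D² + D = D + D²)
z(-4, 3)*(-4 + 0) = (3*(1 + 3))*(-4 + 0) = (3*4)*(-4) = 12*(-4) = -48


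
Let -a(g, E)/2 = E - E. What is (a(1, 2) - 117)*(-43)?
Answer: 5031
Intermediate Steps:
a(g, E) = 0 (a(g, E) = -2*(E - E) = -2*0 = 0)
(a(1, 2) - 117)*(-43) = (0 - 117)*(-43) = -117*(-43) = 5031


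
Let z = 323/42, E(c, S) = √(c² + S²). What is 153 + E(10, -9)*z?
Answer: 153 + 323*√181/42 ≈ 256.46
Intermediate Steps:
E(c, S) = √(S² + c²)
z = 323/42 (z = 323*(1/42) = 323/42 ≈ 7.6905)
153 + E(10, -9)*z = 153 + √((-9)² + 10²)*(323/42) = 153 + √(81 + 100)*(323/42) = 153 + √181*(323/42) = 153 + 323*√181/42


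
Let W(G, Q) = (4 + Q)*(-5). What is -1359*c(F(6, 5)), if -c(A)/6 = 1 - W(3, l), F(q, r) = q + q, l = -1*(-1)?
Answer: 212004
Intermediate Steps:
l = 1
F(q, r) = 2*q
W(G, Q) = -20 - 5*Q
c(A) = -156 (c(A) = -6*(1 - (-20 - 5*1)) = -6*(1 - (-20 - 5)) = -6*(1 - 1*(-25)) = -6*(1 + 25) = -6*26 = -156)
-1359*c(F(6, 5)) = -1359*(-156) = 212004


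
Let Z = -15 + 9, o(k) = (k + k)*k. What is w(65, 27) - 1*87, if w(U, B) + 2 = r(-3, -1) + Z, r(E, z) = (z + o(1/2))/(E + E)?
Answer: -1139/12 ≈ -94.917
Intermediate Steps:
o(k) = 2*k**2 (o(k) = (2*k)*k = 2*k**2)
r(E, z) = (1/2 + z)/(2*E) (r(E, z) = (z + 2*(1/2)**2)/(E + E) = (z + 2*(1/2)**2)/((2*E)) = (z + 2*(1/4))*(1/(2*E)) = (z + 1/2)*(1/(2*E)) = (1/2 + z)*(1/(2*E)) = (1/2 + z)/(2*E))
Z = -6
w(U, B) = -95/12 (w(U, B) = -2 + ((1/4)*(1 + 2*(-1))/(-3) - 6) = -2 + ((1/4)*(-1/3)*(1 - 2) - 6) = -2 + ((1/4)*(-1/3)*(-1) - 6) = -2 + (1/12 - 6) = -2 - 71/12 = -95/12)
w(65, 27) - 1*87 = -95/12 - 1*87 = -95/12 - 87 = -1139/12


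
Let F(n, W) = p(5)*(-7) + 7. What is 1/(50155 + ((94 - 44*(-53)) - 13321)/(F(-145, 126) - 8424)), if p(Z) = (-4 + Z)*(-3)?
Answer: 8396/421112275 ≈ 1.9938e-5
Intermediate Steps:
p(Z) = 12 - 3*Z
F(n, W) = 28 (F(n, W) = (12 - 3*5)*(-7) + 7 = (12 - 15)*(-7) + 7 = -3*(-7) + 7 = 21 + 7 = 28)
1/(50155 + ((94 - 44*(-53)) - 13321)/(F(-145, 126) - 8424)) = 1/(50155 + ((94 - 44*(-53)) - 13321)/(28 - 8424)) = 1/(50155 + ((94 + 2332) - 13321)/(-8396)) = 1/(50155 + (2426 - 13321)*(-1/8396)) = 1/(50155 - 10895*(-1/8396)) = 1/(50155 + 10895/8396) = 1/(421112275/8396) = 8396/421112275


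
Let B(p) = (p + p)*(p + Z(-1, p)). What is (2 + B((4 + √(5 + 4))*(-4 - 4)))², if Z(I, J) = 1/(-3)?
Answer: 358496356/9 ≈ 3.9833e+7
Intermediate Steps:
Z(I, J) = -⅓
B(p) = 2*p*(-⅓ + p) (B(p) = (p + p)*(p - ⅓) = (2*p)*(-⅓ + p) = 2*p*(-⅓ + p))
(2 + B((4 + √(5 + 4))*(-4 - 4)))² = (2 + 2*((4 + √(5 + 4))*(-4 - 4))*(-1 + 3*((4 + √(5 + 4))*(-4 - 4)))/3)² = (2 + 2*((4 + √9)*(-8))*(-1 + 3*((4 + √9)*(-8)))/3)² = (2 + 2*((4 + 3)*(-8))*(-1 + 3*((4 + 3)*(-8)))/3)² = (2 + 2*(7*(-8))*(-1 + 3*(7*(-8)))/3)² = (2 + (⅔)*(-56)*(-1 + 3*(-56)))² = (2 + (⅔)*(-56)*(-1 - 168))² = (2 + (⅔)*(-56)*(-169))² = (2 + 18928/3)² = (18934/3)² = 358496356/9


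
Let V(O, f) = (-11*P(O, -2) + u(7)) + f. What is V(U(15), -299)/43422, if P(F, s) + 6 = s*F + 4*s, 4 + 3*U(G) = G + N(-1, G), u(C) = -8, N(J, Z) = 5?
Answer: -107/130266 ≈ -0.00082140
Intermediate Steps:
U(G) = ⅓ + G/3 (U(G) = -4/3 + (G + 5)/3 = -4/3 + (5 + G)/3 = -4/3 + (5/3 + G/3) = ⅓ + G/3)
P(F, s) = -6 + 4*s + F*s (P(F, s) = -6 + (s*F + 4*s) = -6 + (F*s + 4*s) = -6 + (4*s + F*s) = -6 + 4*s + F*s)
V(O, f) = 146 + f + 22*O (V(O, f) = (-11*(-6 + 4*(-2) + O*(-2)) - 8) + f = (-11*(-6 - 8 - 2*O) - 8) + f = (-11*(-14 - 2*O) - 8) + f = ((154 + 22*O) - 8) + f = (146 + 22*O) + f = 146 + f + 22*O)
V(U(15), -299)/43422 = (146 - 299 + 22*(⅓ + (⅓)*15))/43422 = (146 - 299 + 22*(⅓ + 5))*(1/43422) = (146 - 299 + 22*(16/3))*(1/43422) = (146 - 299 + 352/3)*(1/43422) = -107/3*1/43422 = -107/130266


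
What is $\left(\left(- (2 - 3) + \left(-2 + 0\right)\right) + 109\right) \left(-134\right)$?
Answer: $-14472$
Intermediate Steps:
$\left(\left(- (2 - 3) + \left(-2 + 0\right)\right) + 109\right) \left(-134\right) = \left(\left(- (2 - 3) - 2\right) + 109\right) \left(-134\right) = \left(\left(\left(-1\right) \left(-1\right) - 2\right) + 109\right) \left(-134\right) = \left(\left(1 - 2\right) + 109\right) \left(-134\right) = \left(-1 + 109\right) \left(-134\right) = 108 \left(-134\right) = -14472$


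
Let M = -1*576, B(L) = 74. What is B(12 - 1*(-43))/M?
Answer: -37/288 ≈ -0.12847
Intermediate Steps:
M = -576
B(12 - 1*(-43))/M = 74/(-576) = 74*(-1/576) = -37/288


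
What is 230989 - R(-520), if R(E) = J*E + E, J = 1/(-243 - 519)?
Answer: 88204669/381 ≈ 2.3151e+5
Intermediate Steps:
J = -1/762 (J = 1/(-762) = -1/762 ≈ -0.0013123)
R(E) = 761*E/762 (R(E) = -E/762 + E = 761*E/762)
230989 - R(-520) = 230989 - 761*(-520)/762 = 230989 - 1*(-197860/381) = 230989 + 197860/381 = 88204669/381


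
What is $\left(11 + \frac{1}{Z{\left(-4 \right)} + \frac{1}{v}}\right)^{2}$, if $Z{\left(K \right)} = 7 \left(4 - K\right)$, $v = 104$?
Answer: $\frac{4118944041}{33930625} \approx 121.39$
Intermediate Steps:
$Z{\left(K \right)} = 28 - 7 K$
$\left(11 + \frac{1}{Z{\left(-4 \right)} + \frac{1}{v}}\right)^{2} = \left(11 + \frac{1}{\left(28 - -28\right) + \frac{1}{104}}\right)^{2} = \left(11 + \frac{1}{\left(28 + 28\right) + \frac{1}{104}}\right)^{2} = \left(11 + \frac{1}{56 + \frac{1}{104}}\right)^{2} = \left(11 + \frac{1}{\frac{5825}{104}}\right)^{2} = \left(11 + \frac{104}{5825}\right)^{2} = \left(\frac{64179}{5825}\right)^{2} = \frac{4118944041}{33930625}$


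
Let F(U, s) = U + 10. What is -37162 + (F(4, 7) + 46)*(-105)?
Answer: -43462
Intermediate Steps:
F(U, s) = 10 + U
-37162 + (F(4, 7) + 46)*(-105) = -37162 + ((10 + 4) + 46)*(-105) = -37162 + (14 + 46)*(-105) = -37162 + 60*(-105) = -37162 - 6300 = -43462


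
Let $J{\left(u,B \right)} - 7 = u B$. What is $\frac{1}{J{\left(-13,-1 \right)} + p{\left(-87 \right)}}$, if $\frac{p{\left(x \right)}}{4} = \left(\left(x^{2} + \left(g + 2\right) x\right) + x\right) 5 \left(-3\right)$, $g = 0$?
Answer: $- \frac{1}{438460} \approx -2.2807 \cdot 10^{-6}$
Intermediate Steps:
$J{\left(u,B \right)} = 7 + B u$ ($J{\left(u,B \right)} = 7 + u B = 7 + B u$)
$p{\left(x \right)} = - 180 x - 60 x^{2}$ ($p{\left(x \right)} = 4 \left(\left(x^{2} + \left(0 + 2\right) x\right) + x\right) 5 \left(-3\right) = 4 \left(\left(x^{2} + 2 x\right) + x\right) 5 \left(-3\right) = 4 \left(x^{2} + 3 x\right) 5 \left(-3\right) = 4 \left(5 x^{2} + 15 x\right) \left(-3\right) = 4 \left(- 45 x - 15 x^{2}\right) = - 180 x - 60 x^{2}$)
$\frac{1}{J{\left(-13,-1 \right)} + p{\left(-87 \right)}} = \frac{1}{\left(7 - -13\right) - - 5220 \left(3 - 87\right)} = \frac{1}{\left(7 + 13\right) - \left(-5220\right) \left(-84\right)} = \frac{1}{20 - 438480} = \frac{1}{-438460} = - \frac{1}{438460}$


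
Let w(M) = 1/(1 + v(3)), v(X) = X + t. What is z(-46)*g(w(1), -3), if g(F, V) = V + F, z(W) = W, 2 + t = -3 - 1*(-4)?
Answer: 368/3 ≈ 122.67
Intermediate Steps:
t = -1 (t = -2 + (-3 - 1*(-4)) = -2 + (-3 + 4) = -2 + 1 = -1)
v(X) = -1 + X (v(X) = X - 1 = -1 + X)
w(M) = ⅓ (w(M) = 1/(1 + (-1 + 3)) = 1/(1 + 2) = 1/3 = ⅓)
g(F, V) = F + V
z(-46)*g(w(1), -3) = -46*(⅓ - 3) = -46*(-8/3) = 368/3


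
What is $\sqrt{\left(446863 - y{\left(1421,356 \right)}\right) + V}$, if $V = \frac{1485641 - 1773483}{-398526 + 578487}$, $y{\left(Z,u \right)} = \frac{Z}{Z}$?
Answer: $\frac{2 \sqrt{3618000934215735}}{179961} \approx 668.48$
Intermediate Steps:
$y{\left(Z,u \right)} = 1$
$V = - \frac{287842}{179961} \approx -1.5995$
$\sqrt{\left(446863 - y{\left(1421,356 \right)}\right) + V} = \sqrt{\left(446863 - 1\right) - \frac{287842}{179961}} = \sqrt{446862 - \frac{287842}{179961}} = \sqrt{\frac{80417444540}{179961}} = \frac{2 \sqrt{3618000934215735}}{179961}$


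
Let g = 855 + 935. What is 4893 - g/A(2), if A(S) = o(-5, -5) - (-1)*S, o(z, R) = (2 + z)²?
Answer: 52033/11 ≈ 4730.3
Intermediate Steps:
g = 1790
A(S) = 9 + S (A(S) = (2 - 5)² - (-1)*S = (-3)² + S = 9 + S)
4893 - g/A(2) = 4893 - 1790/(9 + 2) = 4893 - 1790/11 = 52033/11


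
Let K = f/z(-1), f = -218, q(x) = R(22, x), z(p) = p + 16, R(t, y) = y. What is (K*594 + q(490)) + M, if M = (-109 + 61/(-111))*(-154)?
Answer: 4843946/555 ≈ 8727.8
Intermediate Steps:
z(p) = 16 + p
q(x) = x
M = 1872640/111 (M = (-109 + 61*(-1/111))*(-154) = (-109 - 61/111)*(-154) = -12160/111*(-154) = 1872640/111 ≈ 16871.)
K = -218/15 (K = -218/(16 - 1) = -218/15 ≈ -14.533)
(K*594 + q(490)) + M = (-218/15*594 + 490) + 1872640/111 = (-43164/5 + 490) + 1872640/111 = -40714/5 + 1872640/111 = 4843946/555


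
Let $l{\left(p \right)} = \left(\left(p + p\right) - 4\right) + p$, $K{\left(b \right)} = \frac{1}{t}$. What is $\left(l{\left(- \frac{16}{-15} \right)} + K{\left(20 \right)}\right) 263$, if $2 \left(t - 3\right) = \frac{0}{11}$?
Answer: $- \frac{1841}{15} \approx -122.73$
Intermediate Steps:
$t = 3$ ($t = 3 + \frac{0 \cdot \frac{1}{11}}{2} = 3 + \frac{1}{2} \cdot 0 = 3 + 0 = 3$)
$K{\left(b \right)} = \frac{1}{3}$
$l{\left(p \right)} = -4 + 3 p$ ($l{\left(p \right)} = \left(2 p - 4\right) + p = \left(-4 + 2 p\right) + p = -4 + 3 p$)
$\left(l{\left(- \frac{16}{-15} \right)} + K{\left(20 \right)}\right) 263 = \left(\left(-4 + 3 \left(- \frac{16}{-15}\right)\right) + \frac{1}{3}\right) 263 = \left(\left(-4 + 3 \left(\left(-16\right) \left(- \frac{1}{15}\right)\right)\right) + \frac{1}{3}\right) 263 = \left(\left(-4 + 3 \cdot \frac{16}{15}\right) + \frac{1}{3}\right) 263 = \left(\left(-4 + \frac{16}{5}\right) + \frac{1}{3}\right) 263 = \left(- \frac{4}{5} + \frac{1}{3}\right) 263 = \left(- \frac{7}{15}\right) 263 = - \frac{1841}{15}$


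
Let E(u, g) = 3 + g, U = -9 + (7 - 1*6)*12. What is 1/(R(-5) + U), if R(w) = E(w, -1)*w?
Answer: -⅐ ≈ -0.14286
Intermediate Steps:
U = 3 (U = -9 + (7 - 6)*12 = -9 + 1*12 = -9 + 12 = 3)
R(w) = 2*w (R(w) = (3 - 1)*w = 2*w)
1/(R(-5) + U) = 1/(2*(-5) + 3) = 1/(-10 + 3) = 1/(-7) = -⅐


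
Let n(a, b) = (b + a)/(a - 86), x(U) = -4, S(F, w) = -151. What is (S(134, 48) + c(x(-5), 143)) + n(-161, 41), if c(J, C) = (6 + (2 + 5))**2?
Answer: 4566/247 ≈ 18.486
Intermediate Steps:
c(J, C) = 169 (c(J, C) = (6 + 7)**2 = 13**2 = 169)
n(a, b) = (a + b)/(-86 + a)
(S(134, 48) + c(x(-5), 143)) + n(-161, 41) = (-151 + 169) + (-161 + 41)/(-86 - 161) = 18 - 120/(-247) = 18 - 1/247*(-120) = 18 + 120/247 = 4566/247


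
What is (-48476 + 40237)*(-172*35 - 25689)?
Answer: 261250451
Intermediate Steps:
(-48476 + 40237)*(-172*35 - 25689) = -8239*(-6020 - 25689) = -8239*(-31709) = 261250451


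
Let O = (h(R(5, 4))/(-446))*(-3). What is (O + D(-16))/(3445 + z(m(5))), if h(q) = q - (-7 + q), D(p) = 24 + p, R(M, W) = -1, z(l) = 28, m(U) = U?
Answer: 3589/1548958 ≈ 0.0023170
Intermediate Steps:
h(q) = 7 (h(q) = q + (7 - q) = 7)
O = 21/446 (O = (7/(-446))*(-3) = (7*(-1/446))*(-3) = -7/446*(-3) = 21/446 ≈ 0.047085)
(O + D(-16))/(3445 + z(m(5))) = (21/446 + (24 - 16))/(3445 + 28) = (21/446 + 8)/3473 = (3589/446)*(1/3473) = 3589/1548958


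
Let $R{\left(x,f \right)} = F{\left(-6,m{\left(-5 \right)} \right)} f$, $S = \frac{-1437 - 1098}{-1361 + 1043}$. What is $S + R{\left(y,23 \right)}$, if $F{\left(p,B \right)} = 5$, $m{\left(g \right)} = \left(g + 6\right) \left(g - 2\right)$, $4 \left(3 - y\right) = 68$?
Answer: $\frac{13035}{106} \approx 122.97$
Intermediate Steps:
$y = -14$ ($y = 3 - 17 = -14$)
$m{\left(g \right)} = \left(-2 + g\right) \left(6 + g\right)$ ($m{\left(g \right)} = \left(6 + g\right) \left(-2 + g\right) = \left(-2 + g\right) \left(6 + g\right)$)
$S = \frac{845}{106}$ ($S = - \frac{2535}{-318} = \left(-2535\right) \left(- \frac{1}{318}\right) = \frac{845}{106} \approx 7.9717$)
$R{\left(x,f \right)} = 5 f$
$S + R{\left(y,23 \right)} = \frac{845}{106} + 5 \cdot 23 = \frac{845}{106} + 115 = \frac{13035}{106}$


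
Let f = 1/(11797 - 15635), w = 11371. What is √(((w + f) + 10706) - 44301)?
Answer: I*√327364946494/3838 ≈ 149.08*I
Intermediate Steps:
f = -1/3838 (f = 1/(-3838) = -1/3838 ≈ -0.00026055)
√(((w + f) + 10706) - 44301) = √(((11371 - 1/3838) + 10706) - 44301) = √((43641897/3838 + 10706) - 44301) = √(84731525/3838 - 44301) = √(-85295713/3838) = I*√327364946494/3838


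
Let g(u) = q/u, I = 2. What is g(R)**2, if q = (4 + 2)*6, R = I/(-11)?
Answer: 39204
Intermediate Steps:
R = -2/11 (R = 2/(-11) = 2*(-1/11) = -2/11 ≈ -0.18182)
q = 36 (q = 6*6 = 36)
g(u) = 36/u
g(R)**2 = (36/(-2/11))**2 = (36*(-11/2))**2 = (-198)**2 = 39204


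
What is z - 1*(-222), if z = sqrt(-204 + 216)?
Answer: 222 + 2*sqrt(3) ≈ 225.46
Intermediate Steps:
z = 2*sqrt(3) (z = sqrt(12) = 2*sqrt(3) ≈ 3.4641)
z - 1*(-222) = 2*sqrt(3) - 1*(-222) = 2*sqrt(3) + 222 = 222 + 2*sqrt(3)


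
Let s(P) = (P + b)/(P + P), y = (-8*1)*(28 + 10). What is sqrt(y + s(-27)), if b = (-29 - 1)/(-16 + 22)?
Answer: 64*I*sqrt(6)/9 ≈ 17.419*I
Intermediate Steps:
b = -5 (b = -30/6 = -30*1/6 = -5)
y = -304 (y = -8*38 = -304)
s(P) = (-5 + P)/(2*P) (s(P) = (P - 5)/(P + P) = (-5 + P)/((2*P)) = (-5 + P)*(1/(2*P)) = (-5 + P)/(2*P))
sqrt(y + s(-27)) = sqrt(-304 + (1/2)*(-5 - 27)/(-27)) = sqrt(-304 + (1/2)*(-1/27)*(-32)) = sqrt(-304 + 16/27) = sqrt(-8192/27) = 64*I*sqrt(6)/9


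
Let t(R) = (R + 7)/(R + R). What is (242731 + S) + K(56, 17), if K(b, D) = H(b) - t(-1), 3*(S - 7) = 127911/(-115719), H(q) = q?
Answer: 28096183406/115719 ≈ 2.4280e+5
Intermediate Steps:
t(R) = (7 + R)/(2*R) (t(R) = (7 + R)/((2*R)) = (7 + R)*(1/(2*R)) = (7 + R)/(2*R))
S = 767396/115719 (S = 7 + (127911/(-115719))/3 = 7 + (127911*(-1/115719))/3 = 7 + (⅓)*(-42637/38573) = 7 - 42637/115719 = 767396/115719 ≈ 6.6315)
K(b, D) = 3 + b (K(b, D) = b - (7 - 1)/(2*(-1)) = b - (-1)*6/2 = b - 1*(-3) = b + 3 = 3 + b)
(242731 + S) + K(56, 17) = (242731 + 767396/115719) + (3 + 56) = 28089355985/115719 + 59 = 28096183406/115719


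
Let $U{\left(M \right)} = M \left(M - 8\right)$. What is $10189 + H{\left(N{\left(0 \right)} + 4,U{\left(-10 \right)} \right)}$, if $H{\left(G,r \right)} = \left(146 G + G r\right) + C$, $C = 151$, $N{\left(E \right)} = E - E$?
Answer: $11644$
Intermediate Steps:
$N{\left(E \right)} = 0$
$U{\left(M \right)} = M \left(-8 + M\right)$
$H{\left(G,r \right)} = 151 + 146 G + G r$ ($H{\left(G,r \right)} = \left(146 G + G r\right) + 151 = 151 + 146 G + G r$)
$10189 + H{\left(N{\left(0 \right)} + 4,U{\left(-10 \right)} \right)} = 10189 + \left(151 + 146 \left(0 + 4\right) + \left(0 + 4\right) \left(- 10 \left(-8 - 10\right)\right)\right) = 10189 + \left(151 + 146 \cdot 4 + 4 \left(\left(-10\right) \left(-18\right)\right)\right) = 10189 + \left(151 + 584 + 4 \cdot 180\right) = 10189 + \left(151 + 584 + 720\right) = 10189 + 1455 = 11644$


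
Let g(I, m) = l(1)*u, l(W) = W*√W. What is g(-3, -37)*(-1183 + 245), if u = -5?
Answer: 4690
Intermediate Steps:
l(W) = W^(3/2)
g(I, m) = -5 (g(I, m) = 1^(3/2)*(-5) = 1*(-5) = -5)
g(-3, -37)*(-1183 + 245) = -5*(-1183 + 245) = -5*(-938) = 4690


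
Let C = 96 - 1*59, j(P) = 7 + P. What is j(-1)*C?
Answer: 222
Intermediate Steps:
C = 37 (C = 96 - 59 = 37)
j(-1)*C = (7 - 1)*37 = 6*37 = 222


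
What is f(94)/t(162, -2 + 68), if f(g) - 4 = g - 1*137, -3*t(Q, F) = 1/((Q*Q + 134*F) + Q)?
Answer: 4124250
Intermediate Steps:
t(Q, F) = -1/(3*(Q + Q**2 + 134*F)) (t(Q, F) = -1/(3*((Q*Q + 134*F) + Q)) = -1/(3*((Q**2 + 134*F) + Q)) = -1/(3*(Q + Q**2 + 134*F)))
f(g) = -133 + g (f(g) = 4 + (g - 1*137) = 4 + (g - 137) = 4 + (-137 + g) = -133 + g)
f(94)/t(162, -2 + 68) = (-133 + 94)/((-1/(3*162 + 3*162**2 + 402*(-2 + 68)))) = -39/((-1/(486 + 3*26244 + 402*66))) = -39/((-1/(486 + 78732 + 26532))) = -39/((-1/105750)) = -39/((-1*1/105750)) = -39/(-1/105750) = -39*(-105750) = 4124250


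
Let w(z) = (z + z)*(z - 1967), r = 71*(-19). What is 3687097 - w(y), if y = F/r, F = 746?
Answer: 6705822698029/1819801 ≈ 3.6849e+6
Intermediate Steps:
r = -1349
y = -746/1349 (y = 746/(-1349) = 746*(-1/1349) = -746/1349 ≈ -0.55300)
w(z) = 2*z*(-1967 + z) (w(z) = (2*z)*(-1967 + z) = 2*z*(-1967 + z))
3687097 - w(y) = 3687097 - 2*(-746)*(-1967 - 746/1349)/1349 = 3687097 - 2*(-746)*(-2654229)/(1349*1349) = 3687097 - 1*3960109668/1819801 = 3687097 - 3960109668/1819801 = 6705822698029/1819801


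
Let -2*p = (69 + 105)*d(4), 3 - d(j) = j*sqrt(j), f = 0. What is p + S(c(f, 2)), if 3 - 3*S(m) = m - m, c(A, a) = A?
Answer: 436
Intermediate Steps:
d(j) = 3 - j**(3/2) (d(j) = 3 - j*sqrt(j) = 3 - j**(3/2))
p = 435 (p = -(69 + 105)*(3 - 4**(3/2))/2 = -87*(3 - 1*8) = -87*(3 - 8) = -87*(-5) = -1/2*(-870) = 435)
S(m) = 1 (S(m) = 1 - (m - m)/3 = 1 - 1/3*0 = 1 + 0 = 1)
p + S(c(f, 2)) = 435 + 1 = 436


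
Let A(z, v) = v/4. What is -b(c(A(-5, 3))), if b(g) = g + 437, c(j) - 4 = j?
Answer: -1767/4 ≈ -441.75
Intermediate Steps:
A(z, v) = v/4 (A(z, v) = v*(¼) = v/4)
c(j) = 4 + j
b(g) = 437 + g
-b(c(A(-5, 3))) = -(437 + (4 + (¼)*3)) = -(437 + (4 + ¾)) = -(437 + 19/4) = -1*1767/4 = -1767/4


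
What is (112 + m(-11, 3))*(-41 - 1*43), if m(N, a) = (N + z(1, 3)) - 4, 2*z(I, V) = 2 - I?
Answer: -8190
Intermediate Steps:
z(I, V) = 1 - I/2 (z(I, V) = (2 - I)/2 = 1 - I/2)
m(N, a) = -7/2 + N (m(N, a) = (N + (1 - ½*1)) - 4 = (N + (1 - ½)) - 4 = (N + ½) - 4 = (½ + N) - 4 = -7/2 + N)
(112 + m(-11, 3))*(-41 - 1*43) = (112 + (-7/2 - 11))*(-41 - 1*43) = (112 - 29/2)*(-41 - 43) = (195/2)*(-84) = -8190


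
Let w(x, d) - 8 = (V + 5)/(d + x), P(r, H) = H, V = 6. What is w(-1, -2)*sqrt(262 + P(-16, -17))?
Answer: 91*sqrt(5)/3 ≈ 67.827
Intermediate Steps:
w(x, d) = 8 + 11/(d + x) (w(x, d) = 8 + (6 + 5)/(d + x) = 8 + 11/(d + x))
w(-1, -2)*sqrt(262 + P(-16, -17)) = ((11 + 8*(-2) + 8*(-1))/(-2 - 1))*sqrt(262 - 17) = ((11 - 16 - 8)/(-3))*sqrt(245) = (-1/3*(-13))*(7*sqrt(5)) = 13*(7*sqrt(5))/3 = 91*sqrt(5)/3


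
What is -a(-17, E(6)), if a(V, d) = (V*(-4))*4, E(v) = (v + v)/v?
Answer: -272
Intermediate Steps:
E(v) = 2 (E(v) = (2*v)/v = 2)
a(V, d) = -16*V (a(V, d) = -4*V*4 = -16*V)
-a(-17, E(6)) = -(-16)*(-17) = -1*272 = -272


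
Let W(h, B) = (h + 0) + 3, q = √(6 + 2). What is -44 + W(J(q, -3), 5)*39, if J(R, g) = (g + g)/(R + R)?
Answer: 73 - 117*√2/4 ≈ 31.634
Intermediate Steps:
q = 2*√2 (q = √8 = 2*√2 ≈ 2.8284)
J(R, g) = g/R (J(R, g) = (2*g)/((2*R)) = (2*g)*(1/(2*R)) = g/R)
W(h, B) = 3 + h (W(h, B) = h + 3 = 3 + h)
-44 + W(J(q, -3), 5)*39 = -44 + (3 - 3*√2/4)*39 = -44 + (117 - 117*√2/4) = 73 - 117*√2/4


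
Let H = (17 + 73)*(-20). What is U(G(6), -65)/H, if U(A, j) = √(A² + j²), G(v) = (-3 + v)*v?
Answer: -√4549/1800 ≈ -0.037470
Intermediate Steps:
G(v) = v*(-3 + v)
H = -1800 (H = 90*(-20) = -1800)
U(G(6), -65)/H = √((6*(-3 + 6))² + (-65)²)/(-1800) = √((6*3)² + 4225)*(-1/1800) = √(18² + 4225)*(-1/1800) = √(324 + 4225)*(-1/1800) = √4549*(-1/1800) = -√4549/1800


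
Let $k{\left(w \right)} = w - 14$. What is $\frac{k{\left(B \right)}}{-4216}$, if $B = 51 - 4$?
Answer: $- \frac{33}{4216} \approx -0.0078273$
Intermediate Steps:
$B = 47$ ($B = 51 - 4 = 47$)
$k{\left(w \right)} = -14 + w$ ($k{\left(w \right)} = w - 14 = -14 + w$)
$\frac{k{\left(B \right)}}{-4216} = \frac{-14 + 47}{-4216} = 33 \left(- \frac{1}{4216}\right) = - \frac{33}{4216}$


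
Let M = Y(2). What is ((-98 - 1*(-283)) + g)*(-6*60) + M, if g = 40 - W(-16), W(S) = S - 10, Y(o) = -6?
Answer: -90366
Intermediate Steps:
W(S) = -10 + S
g = 66 (g = 40 - (-10 - 16) = 40 - 1*(-26) = 40 + 26 = 66)
M = -6
((-98 - 1*(-283)) + g)*(-6*60) + M = ((-98 - 1*(-283)) + 66)*(-6*60) - 6 = ((-98 + 283) + 66)*(-360) - 6 = (185 + 66)*(-360) - 6 = 251*(-360) - 6 = -90360 - 6 = -90366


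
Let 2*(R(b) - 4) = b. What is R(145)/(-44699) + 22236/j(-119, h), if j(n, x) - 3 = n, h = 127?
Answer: -496967919/2592542 ≈ -191.69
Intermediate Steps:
R(b) = 4 + b/2
j(n, x) = 3 + n
R(145)/(-44699) + 22236/j(-119, h) = (4 + (1/2)*145)/(-44699) + 22236/(3 - 119) = (4 + 145/2)*(-1/44699) + 22236/(-116) = (153/2)*(-1/44699) + 22236*(-1/116) = -153/89398 - 5559/29 = -496967919/2592542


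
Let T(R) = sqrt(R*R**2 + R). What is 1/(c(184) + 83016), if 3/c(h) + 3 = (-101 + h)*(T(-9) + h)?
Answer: 6592202145965/547258254617001747 + 83*I*sqrt(82)/182419418205667249 ≈ 1.2046e-5 + 4.1202e-15*I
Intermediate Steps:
T(R) = sqrt(R + R**3) (T(R) = sqrt(R**3 + R) = sqrt(R + R**3))
c(h) = 3/(-3 + (-101 + h)*(h + 3*I*sqrt(82))) (c(h) = 3/(-3 + (-101 + h)*(sqrt(-9 + (-9)**3) + h)) = 3/(-3 + (-101 + h)*(sqrt(-9 - 729) + h)) = 3/(-3 + (-101 + h)*(sqrt(-738) + h)) = 3/(-3 + (-101 + h)*(3*I*sqrt(82) + h)) = 3/(-3 + (-101 + h)*(h + 3*I*sqrt(82))))
1/(c(184) + 83016) = 1/(3/(-3 + 184**2 - 101*184 - 303*I*sqrt(82) + 3*I*184*sqrt(82)) + 83016) = 1/(3/(-3 + 33856 - 18584 - 303*I*sqrt(82) + 552*I*sqrt(82)) + 83016) = 1/(3/(15269 + 249*I*sqrt(82)) + 83016) = 1/(83016 + 3/(15269 + 249*I*sqrt(82)))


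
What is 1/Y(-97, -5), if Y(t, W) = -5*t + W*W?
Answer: 1/510 ≈ 0.0019608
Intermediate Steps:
Y(t, W) = W**2 - 5*t (Y(t, W) = -5*t + W**2 = W**2 - 5*t)
1/Y(-97, -5) = 1/((-5)**2 - 5*(-97)) = 1/(25 + 485) = 1/510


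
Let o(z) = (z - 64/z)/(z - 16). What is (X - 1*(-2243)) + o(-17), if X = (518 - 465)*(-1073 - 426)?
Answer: -14437073/187 ≈ -77204.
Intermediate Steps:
o(z) = (z - 64/z)/(-16 + z)
X = -79447 (X = 53*(-1499) = -79447)
(X - 1*(-2243)) + o(-17) = (-79447 - 1*(-2243)) + (-64 + (-17)²)/((-17)*(-16 - 17)) = (-79447 + 2243) - 1/17*(-64 + 289)/(-33) = -77204 - 1/17*(-1/33)*225 = -77204 + 75/187 = -14437073/187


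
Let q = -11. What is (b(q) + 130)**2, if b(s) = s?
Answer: 14161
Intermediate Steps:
(b(q) + 130)**2 = (-11 + 130)**2 = 119**2 = 14161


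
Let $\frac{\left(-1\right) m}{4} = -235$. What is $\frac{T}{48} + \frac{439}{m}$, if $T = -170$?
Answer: $- \frac{17341}{5640} \approx -3.0746$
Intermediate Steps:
$m = 940$ ($m = \left(-4\right) \left(-235\right) = 940$)
$\frac{T}{48} + \frac{439}{m} = - \frac{170}{48} + \frac{439}{940} = \left(-170\right) \frac{1}{48} + 439 \cdot \frac{1}{940} = - \frac{85}{24} + \frac{439}{940} = - \frac{17341}{5640}$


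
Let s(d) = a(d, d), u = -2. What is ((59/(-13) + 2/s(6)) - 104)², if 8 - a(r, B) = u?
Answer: 49589764/4225 ≈ 11737.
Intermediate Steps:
a(r, B) = 10 (a(r, B) = 8 - 1*(-2) = 8 + 2 = 10)
s(d) = 10
((59/(-13) + 2/s(6)) - 104)² = ((59/(-13) + 2/10) - 104)² = ((59*(-1/13) + 2*(⅒)) - 104)² = ((-59/13 + ⅕) - 104)² = (-282/65 - 104)² = (-7042/65)² = 49589764/4225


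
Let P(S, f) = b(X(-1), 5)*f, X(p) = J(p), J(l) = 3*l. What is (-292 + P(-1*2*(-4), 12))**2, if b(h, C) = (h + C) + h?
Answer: 92416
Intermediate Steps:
X(p) = 3*p
b(h, C) = C + 2*h (b(h, C) = (C + h) + h = C + 2*h)
P(S, f) = -f (P(S, f) = (5 + 2*(3*(-1)))*f = (5 + 2*(-3))*f = (5 - 6)*f = -f)
(-292 + P(-1*2*(-4), 12))**2 = (-292 - 1*12)**2 = (-292 - 12)**2 = (-304)**2 = 92416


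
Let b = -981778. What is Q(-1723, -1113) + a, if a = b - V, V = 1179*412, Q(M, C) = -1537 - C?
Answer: -1467950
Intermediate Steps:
V = 485748
a = -1467526 (a = -981778 - 1*485748 = -981778 - 485748 = -1467526)
Q(-1723, -1113) + a = (-1537 - 1*(-1113)) - 1467526 = (-1537 + 1113) - 1467526 = -424 - 1467526 = -1467950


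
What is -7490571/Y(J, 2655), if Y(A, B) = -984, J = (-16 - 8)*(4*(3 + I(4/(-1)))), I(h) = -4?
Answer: 2496857/328 ≈ 7612.4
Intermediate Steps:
J = 96 (J = (-16 - 8)*(4*(3 - 4)) = -96*(-1) = -24*(-4) = 96)
-7490571/Y(J, 2655) = -7490571/(-984) = -7490571*(-1/984) = 2496857/328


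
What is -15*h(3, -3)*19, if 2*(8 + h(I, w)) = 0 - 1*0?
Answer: 2280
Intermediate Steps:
h(I, w) = -8 (h(I, w) = -8 + (0 - 1*0)/2 = -8 + (0 + 0)/2 = -8 + (½)*0 = -8 + 0 = -8)
-15*h(3, -3)*19 = -15*(-8)*19 = 120*19 = 2280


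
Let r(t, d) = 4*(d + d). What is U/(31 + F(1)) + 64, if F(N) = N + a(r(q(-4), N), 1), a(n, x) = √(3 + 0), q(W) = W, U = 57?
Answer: 67168/1021 - 57*√3/1021 ≈ 65.690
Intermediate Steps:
r(t, d) = 8*d (r(t, d) = 4*(2*d) = 8*d)
a(n, x) = √3
F(N) = N + √3
U/(31 + F(1)) + 64 = 57/(31 + (1 + √3)) + 64 = 57/(32 + √3) + 64 = 64 + 57/(32 + √3)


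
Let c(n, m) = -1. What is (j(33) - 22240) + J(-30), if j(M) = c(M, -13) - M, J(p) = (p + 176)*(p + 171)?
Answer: -1688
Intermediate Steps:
J(p) = (171 + p)*(176 + p) (J(p) = (176 + p)*(171 + p) = (171 + p)*(176 + p))
j(M) = -1 - M
(j(33) - 22240) + J(-30) = ((-1 - 1*33) - 22240) + (30096 + (-30)**2 + 347*(-30)) = ((-1 - 33) - 22240) + (30096 + 900 - 10410) = (-34 - 22240) + 20586 = -22274 + 20586 = -1688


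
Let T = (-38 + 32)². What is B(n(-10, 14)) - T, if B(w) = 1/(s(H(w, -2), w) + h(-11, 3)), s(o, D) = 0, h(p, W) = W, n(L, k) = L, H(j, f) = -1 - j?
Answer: -107/3 ≈ -35.667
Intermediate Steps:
B(w) = ⅓ (B(w) = 1/(0 + 3) = 1/3 = ⅓)
T = 36 (T = (-6)² = 36)
B(n(-10, 14)) - T = ⅓ - 1*36 = ⅓ - 36 = -107/3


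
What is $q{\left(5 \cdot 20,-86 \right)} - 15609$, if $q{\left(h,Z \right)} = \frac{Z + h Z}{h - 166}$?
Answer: $- \frac{510754}{33} \approx -15477.0$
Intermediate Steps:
$q{\left(h,Z \right)} = \frac{Z + Z h}{-166 + h}$ ($q{\left(h,Z \right)} = \frac{Z + Z h}{h - 166} = \frac{Z + Z h}{-166 + h}$)
$q{\left(5 \cdot 20,-86 \right)} - 15609 = - \frac{86 \left(1 + 5 \cdot 20\right)}{-166 + 5 \cdot 20} - 15609 = - \frac{86 \left(1 + 100\right)}{-166 + 100} - 15609 = \left(-86\right) \frac{1}{-66} \cdot 101 - 15609 = \left(-86\right) \left(- \frac{1}{66}\right) 101 - 15609 = \frac{4343}{33} - 15609 = - \frac{510754}{33}$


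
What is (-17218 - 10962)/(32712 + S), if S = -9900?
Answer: -7045/5703 ≈ -1.2353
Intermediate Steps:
(-17218 - 10962)/(32712 + S) = (-17218 - 10962)/(32712 - 9900) = -28180/22812 = -28180*1/22812 = -7045/5703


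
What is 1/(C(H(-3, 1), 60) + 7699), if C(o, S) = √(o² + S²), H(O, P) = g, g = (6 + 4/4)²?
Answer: 7699/59268600 - √6001/59268600 ≈ 0.00012859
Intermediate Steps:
g = 49 (g = (6 + 4*(¼))² = (6 + 1)² = 7² = 49)
H(O, P) = 49
C(o, S) = √(S² + o²)
1/(C(H(-3, 1), 60) + 7699) = 1/(√(60² + 49²) + 7699) = 1/(√(3600 + 2401) + 7699) = 1/(√6001 + 7699) = 1/(7699 + √6001)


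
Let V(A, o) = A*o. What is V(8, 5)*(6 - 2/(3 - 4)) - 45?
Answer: 275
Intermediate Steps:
V(8, 5)*(6 - 2/(3 - 4)) - 45 = (8*5)*(6 - 2/(3 - 4)) - 45 = 40*(6 - 2/(-1)) - 45 = 40*(6 - 2*(-1)) - 45 = 40*(6 + 2) - 45 = 40*8 - 45 = 320 - 45 = 275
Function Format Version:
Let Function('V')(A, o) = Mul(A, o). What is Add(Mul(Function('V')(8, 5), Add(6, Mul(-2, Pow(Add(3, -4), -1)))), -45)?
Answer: 275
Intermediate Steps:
Add(Mul(Function('V')(8, 5), Add(6, Mul(-2, Pow(Add(3, -4), -1)))), -45) = Add(Mul(Mul(8, 5), Add(6, Mul(-2, Pow(Add(3, -4), -1)))), -45) = Add(Mul(40, Add(6, Mul(-2, Pow(-1, -1)))), -45) = Add(Mul(40, Add(6, Mul(-2, -1))), -45) = Add(Mul(40, Add(6, 2)), -45) = Add(Mul(40, 8), -45) = Add(320, -45) = 275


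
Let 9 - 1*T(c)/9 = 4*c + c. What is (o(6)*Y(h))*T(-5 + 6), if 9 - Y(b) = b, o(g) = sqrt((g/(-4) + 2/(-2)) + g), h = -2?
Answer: 198*sqrt(14) ≈ 740.85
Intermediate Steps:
o(g) = sqrt(-1 + 3*g/4) (o(g) = sqrt((g*(-1/4) + 2*(-1/2)) + g) = sqrt((-g/4 - 1) + g) = sqrt((-1 - g/4) + g) = sqrt(-1 + 3*g/4))
T(c) = 81 - 45*c (T(c) = 81 - 9*(4*c + c) = 81 - 45*c)
Y(b) = 9 - b
(o(6)*Y(h))*T(-5 + 6) = ((sqrt(-4 + 3*6)/2)*(9 - 1*(-2)))*(81 - 45*(-5 + 6)) = ((sqrt(-4 + 18)/2)*(9 + 2))*(81 - 45*1) = ((sqrt(14)/2)*11)*(81 - 45) = (11*sqrt(14)/2)*36 = 198*sqrt(14)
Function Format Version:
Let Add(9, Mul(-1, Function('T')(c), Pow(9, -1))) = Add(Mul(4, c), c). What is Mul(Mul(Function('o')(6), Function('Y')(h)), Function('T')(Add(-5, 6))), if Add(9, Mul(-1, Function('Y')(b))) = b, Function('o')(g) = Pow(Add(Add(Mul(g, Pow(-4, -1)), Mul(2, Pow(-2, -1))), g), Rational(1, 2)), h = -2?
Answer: Mul(198, Pow(14, Rational(1, 2))) ≈ 740.85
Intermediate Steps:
Function('o')(g) = Pow(Add(-1, Mul(Rational(3, 4), g)), Rational(1, 2)) (Function('o')(g) = Pow(Add(Add(Mul(g, Rational(-1, 4)), Mul(2, Rational(-1, 2))), g), Rational(1, 2)) = Pow(Add(Add(Mul(Rational(-1, 4), g), -1), g), Rational(1, 2)) = Pow(Add(Add(-1, Mul(Rational(-1, 4), g)), g), Rational(1, 2)) = Pow(Add(-1, Mul(Rational(3, 4), g)), Rational(1, 2)))
Function('T')(c) = Add(81, Mul(-45, c)) (Function('T')(c) = Add(81, Mul(-9, Add(Mul(4, c), c))) = Add(81, Mul(-9, Mul(5, c))) = Add(81, Mul(-45, c)))
Function('Y')(b) = Add(9, Mul(-1, b))
Mul(Mul(Function('o')(6), Function('Y')(h)), Function('T')(Add(-5, 6))) = Mul(Mul(Mul(Rational(1, 2), Pow(Add(-4, Mul(3, 6)), Rational(1, 2))), Add(9, Mul(-1, -2))), Add(81, Mul(-45, Add(-5, 6)))) = Mul(Mul(Mul(Rational(1, 2), Pow(Add(-4, 18), Rational(1, 2))), Add(9, 2)), Add(81, Mul(-45, 1))) = Mul(Mul(Mul(Rational(1, 2), Pow(14, Rational(1, 2))), 11), Add(81, -45)) = Mul(Mul(Rational(11, 2), Pow(14, Rational(1, 2))), 36) = Mul(198, Pow(14, Rational(1, 2)))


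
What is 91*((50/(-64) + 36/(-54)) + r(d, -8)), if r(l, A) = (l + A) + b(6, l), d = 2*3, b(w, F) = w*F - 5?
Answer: 240695/96 ≈ 2507.2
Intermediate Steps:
b(w, F) = -5 + F*w (b(w, F) = F*w - 5 = -5 + F*w)
d = 6
r(l, A) = -5 + A + 7*l (r(l, A) = (l + A) + (-5 + l*6) = (A + l) + (-5 + 6*l) = -5 + A + 7*l)
91*((50/(-64) + 36/(-54)) + r(d, -8)) = 91*((50/(-64) + 36/(-54)) + (-5 - 8 + 7*6)) = 91*((50*(-1/64) + 36*(-1/54)) + (-5 - 8 + 42)) = 91*((-25/32 - 2/3) + 29) = 91*(-139/96 + 29) = 91*(2645/96) = 240695/96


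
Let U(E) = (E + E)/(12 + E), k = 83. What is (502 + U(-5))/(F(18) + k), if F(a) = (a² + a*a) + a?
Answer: 3504/5243 ≈ 0.66832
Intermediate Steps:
U(E) = 2*E/(12 + E) (U(E) = (2*E)/(12 + E) = 2*E/(12 + E))
F(a) = a + 2*a² (F(a) = (a² + a²) + a = 2*a² + a = a + 2*a²)
(502 + U(-5))/(F(18) + k) = (502 + 2*(-5)/(12 - 5))/(18*(1 + 2*18) + 83) = (502 + 2*(-5)/7)/(18*(1 + 36) + 83) = (502 + 2*(-5)*(⅐))/(18*37 + 83) = (502 - 10/7)/(666 + 83) = (3504/7)/749 = (3504/7)*(1/749) = 3504/5243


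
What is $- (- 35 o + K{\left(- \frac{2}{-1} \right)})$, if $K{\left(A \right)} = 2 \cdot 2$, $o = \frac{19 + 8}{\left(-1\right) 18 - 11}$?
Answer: $- \frac{1061}{29} \approx -36.586$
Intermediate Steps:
$o = - \frac{27}{29}$ ($o = \frac{27}{-18 - 11} = \frac{27}{-29} = 27 \left(- \frac{1}{29}\right) = - \frac{27}{29} \approx -0.93103$)
$K{\left(A \right)} = 4$
$- (- 35 o + K{\left(- \frac{2}{-1} \right)}) = - (\left(-35\right) \left(- \frac{27}{29}\right) + 4) = - (\frac{945}{29} + 4) = \left(-1\right) \frac{1061}{29} = - \frac{1061}{29}$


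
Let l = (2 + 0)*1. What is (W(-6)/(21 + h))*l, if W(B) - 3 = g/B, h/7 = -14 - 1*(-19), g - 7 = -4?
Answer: 5/56 ≈ 0.089286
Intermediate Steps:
g = 3 (g = 7 - 4 = 3)
h = 35 (h = 7*(-14 - 1*(-19)) = 7*(-14 + 19) = 7*5 = 35)
l = 2 (l = 2*1 = 2)
W(B) = 3 + 3/B
(W(-6)/(21 + h))*l = ((3 + 3/(-6))/(21 + 35))*2 = ((3 + 3*(-⅙))/56)*2 = ((3 - ½)*(1/56))*2 = ((5/2)*(1/56))*2 = (5/112)*2 = 5/56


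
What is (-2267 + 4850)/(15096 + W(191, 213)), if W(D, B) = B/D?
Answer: 164451/961183 ≈ 0.17109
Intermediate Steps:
(-2267 + 4850)/(15096 + W(191, 213)) = (-2267 + 4850)/(15096 + 213/191) = 2583/(15096 + 213*(1/191)) = 2583/(15096 + 213/191) = 2583/(2883549/191) = 2583*(191/2883549) = 164451/961183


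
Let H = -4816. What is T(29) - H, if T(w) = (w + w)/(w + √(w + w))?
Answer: 130090/27 - 2*√58/27 ≈ 4817.6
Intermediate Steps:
T(w) = 2*w/(w + √2*√w) (T(w) = (2*w)/(w + √(2*w)) = (2*w)/(w + √2*√w) = 2*w/(w + √2*√w))
T(29) - H = 2*29/(29 + √2*√29) - 1*(-4816) = 2*29/(29 + √58) + 4816 = 58/(29 + √58) + 4816 = 4816 + 58/(29 + √58)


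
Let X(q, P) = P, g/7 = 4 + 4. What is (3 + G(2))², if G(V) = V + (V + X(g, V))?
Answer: 81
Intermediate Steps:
g = 56 (g = 7*(4 + 4) = 7*8 = 56)
G(V) = 3*V (G(V) = V + (V + V) = V + 2*V = 3*V)
(3 + G(2))² = (3 + 3*2)² = (3 + 6)² = 9² = 81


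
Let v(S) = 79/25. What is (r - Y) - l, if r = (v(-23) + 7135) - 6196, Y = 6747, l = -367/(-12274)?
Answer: -1781224329/306850 ≈ -5804.9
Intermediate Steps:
v(S) = 79/25 (v(S) = 79*(1/25) = 79/25)
l = 367/12274 (l = -367*(-1/12274) = 367/12274 ≈ 0.029901)
r = 23554/25 (r = (79/25 + 7135) - 6196 = 178454/25 - 6196 = 23554/25 ≈ 942.16)
(r - Y) - l = (23554/25 - 1*6747) - 1*367/12274 = (23554/25 - 6747) - 367/12274 = -145121/25 - 367/12274 = -1781224329/306850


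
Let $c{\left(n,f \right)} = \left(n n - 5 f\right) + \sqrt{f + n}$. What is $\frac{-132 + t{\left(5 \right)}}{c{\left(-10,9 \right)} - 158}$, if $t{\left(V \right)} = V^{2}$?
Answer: $\frac{11021}{10610} + \frac{107 i}{10610} \approx 1.0387 + 0.010085 i$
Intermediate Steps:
$c{\left(n,f \right)} = n^{2} + \sqrt{f + n} - 5 f$ ($c{\left(n,f \right)} = \left(n^{2} - 5 f\right) + \sqrt{f + n} = n^{2} + \sqrt{f + n} - 5 f$)
$\frac{-132 + t{\left(5 \right)}}{c{\left(-10,9 \right)} - 158} = \frac{-132 + 5^{2}}{\left(\left(-10\right)^{2} + \sqrt{9 - 10} - 45\right) - 158} = \frac{-132 + 25}{\left(100 + \sqrt{-1} - 45\right) - 158} = - \frac{107}{\left(100 + i - 45\right) - 158} = - \frac{107}{\left(55 + i\right) - 158} = - \frac{107}{-103 + i} = - 107 \frac{-103 - i}{10610} = - \frac{107 \left(-103 - i\right)}{10610}$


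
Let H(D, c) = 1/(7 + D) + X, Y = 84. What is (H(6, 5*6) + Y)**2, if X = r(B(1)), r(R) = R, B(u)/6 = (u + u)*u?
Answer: 1560001/169 ≈ 9230.8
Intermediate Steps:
B(u) = 12*u**2 (B(u) = 6*((u + u)*u) = 6*((2*u)*u) = 6*(2*u**2) = 12*u**2)
X = 12 (X = 12*1**2 = 12*1 = 12)
H(D, c) = 12 + 1/(7 + D) (H(D, c) = 1/(7 + D) + 12 = 12 + 1/(7 + D))
(H(6, 5*6) + Y)**2 = ((85 + 12*6)/(7 + 6) + 84)**2 = ((85 + 72)/13 + 84)**2 = ((1/13)*157 + 84)**2 = (157/13 + 84)**2 = (1249/13)**2 = 1560001/169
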